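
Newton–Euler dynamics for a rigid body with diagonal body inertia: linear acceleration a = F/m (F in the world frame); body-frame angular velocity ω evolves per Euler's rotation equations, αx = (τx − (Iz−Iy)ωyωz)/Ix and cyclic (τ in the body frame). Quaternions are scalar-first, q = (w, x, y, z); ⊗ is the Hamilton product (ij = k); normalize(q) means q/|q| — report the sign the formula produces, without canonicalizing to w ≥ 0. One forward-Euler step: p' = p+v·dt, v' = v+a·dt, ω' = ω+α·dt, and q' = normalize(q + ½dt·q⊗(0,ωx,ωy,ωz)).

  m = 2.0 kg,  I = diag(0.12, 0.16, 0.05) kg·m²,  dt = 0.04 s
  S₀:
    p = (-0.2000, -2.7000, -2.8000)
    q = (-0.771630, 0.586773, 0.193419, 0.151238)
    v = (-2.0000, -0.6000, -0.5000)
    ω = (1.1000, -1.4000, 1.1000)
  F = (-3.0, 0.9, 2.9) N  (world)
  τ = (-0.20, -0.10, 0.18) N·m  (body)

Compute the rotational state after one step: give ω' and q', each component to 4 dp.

precession coupling ω×(Iω) = (0.1694, 0.0847, -0.0616)
(τ − ω×Iω)/I = (-3.0783, -1.1544, 4.8320)
new body rate ω' = (0.9769, -1.4462, 1.2933)
2q̇ = q⊗(0,ω) = (-0.5410255, -0.4242989, 0.6011935, -1.8830361)
updated quaternion q' = (-0.7818, 0.5778, 0.2053, 0.1135)

ω' = (0.9769, -1.4462, 1.2933)
q' = (-0.7818, 0.5778, 0.2053, 0.1135)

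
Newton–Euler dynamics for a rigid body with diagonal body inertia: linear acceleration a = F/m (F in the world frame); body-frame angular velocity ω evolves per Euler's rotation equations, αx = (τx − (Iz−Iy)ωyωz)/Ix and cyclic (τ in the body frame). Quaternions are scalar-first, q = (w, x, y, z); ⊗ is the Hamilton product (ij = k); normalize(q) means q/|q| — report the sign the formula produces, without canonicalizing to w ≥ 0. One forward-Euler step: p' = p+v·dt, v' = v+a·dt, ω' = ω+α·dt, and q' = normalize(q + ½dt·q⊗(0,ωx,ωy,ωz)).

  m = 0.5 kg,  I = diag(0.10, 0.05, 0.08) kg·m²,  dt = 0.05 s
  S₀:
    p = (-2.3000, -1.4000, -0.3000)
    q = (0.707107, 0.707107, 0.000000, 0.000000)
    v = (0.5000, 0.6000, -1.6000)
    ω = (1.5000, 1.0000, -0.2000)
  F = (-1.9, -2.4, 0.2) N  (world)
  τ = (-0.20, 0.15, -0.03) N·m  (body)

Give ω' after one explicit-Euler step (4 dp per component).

ω' = (1.4030, 1.1560, -0.1719)

α = I⁻¹(τ − ω×Iω) = (-1.9400, 3.1200, 0.5625)
ω' = ω + α·dt = (1.4030, 1.1560, -0.1719)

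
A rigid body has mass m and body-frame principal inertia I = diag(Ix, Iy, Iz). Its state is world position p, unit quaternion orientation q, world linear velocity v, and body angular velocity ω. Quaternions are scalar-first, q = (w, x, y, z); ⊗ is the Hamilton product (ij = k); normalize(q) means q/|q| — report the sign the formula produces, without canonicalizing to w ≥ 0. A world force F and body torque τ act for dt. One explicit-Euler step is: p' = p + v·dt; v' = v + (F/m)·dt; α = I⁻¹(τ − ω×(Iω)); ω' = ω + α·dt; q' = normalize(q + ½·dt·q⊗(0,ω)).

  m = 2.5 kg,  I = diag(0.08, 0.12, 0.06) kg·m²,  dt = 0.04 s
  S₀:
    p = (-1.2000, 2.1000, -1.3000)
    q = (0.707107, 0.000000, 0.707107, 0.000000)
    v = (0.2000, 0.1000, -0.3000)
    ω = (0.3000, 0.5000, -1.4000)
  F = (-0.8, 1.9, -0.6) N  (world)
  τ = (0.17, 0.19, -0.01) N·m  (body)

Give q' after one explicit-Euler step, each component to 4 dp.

Hamilton product q⊗(0,ω) = (-0.3535535, -0.7778177, 0.3535535, -1.2020819)
q + ½dt·q⊗(0,ω), renormalized = (0.6997, -0.0155, 0.7138, -0.0240)

q' = (0.6997, -0.0155, 0.7138, -0.0240)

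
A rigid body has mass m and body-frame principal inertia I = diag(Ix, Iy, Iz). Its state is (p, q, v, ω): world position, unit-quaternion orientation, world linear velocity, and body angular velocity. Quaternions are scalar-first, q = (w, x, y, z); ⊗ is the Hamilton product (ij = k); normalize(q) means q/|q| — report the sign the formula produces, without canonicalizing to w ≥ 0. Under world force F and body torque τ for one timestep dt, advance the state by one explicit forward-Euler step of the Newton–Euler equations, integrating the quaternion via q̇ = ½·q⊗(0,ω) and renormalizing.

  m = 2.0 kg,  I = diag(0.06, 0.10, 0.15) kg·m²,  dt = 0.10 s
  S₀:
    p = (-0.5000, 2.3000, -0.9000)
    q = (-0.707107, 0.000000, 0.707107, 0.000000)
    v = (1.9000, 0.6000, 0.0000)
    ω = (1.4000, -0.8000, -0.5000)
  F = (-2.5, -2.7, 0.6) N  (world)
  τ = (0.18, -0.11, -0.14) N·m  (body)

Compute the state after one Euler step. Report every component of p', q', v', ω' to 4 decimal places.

p' = (-0.3100, 2.3600, -0.9000)
q' = (-0.6764, -0.0669, 0.7328, -0.0317)
v' = (1.7750, 0.4650, 0.0300)
ω' = (1.6667, -0.9730, -0.5635)

precession coupling ω×(Iω) = (0.0200, 0.0630, -0.0448)
α = I⁻¹(τ − ω×Iω) = (2.6667, -1.7300, -0.6347)
new body rate ω' = (1.6667, -0.9730, -0.5635)
q⊗(0,ω) = (0.5656856, -1.3435033, 0.5656856, -0.6363963)
q' = normalize(q + ½dt·q⊗(0,ω)) = (-0.6764, -0.0669, 0.7328, -0.0317)
a = (-1.2500, -1.3500, 0.3000)
new position p' = (-0.3100, 2.3600, -0.9000)
new velocity v' = (1.7750, 0.4650, 0.0300)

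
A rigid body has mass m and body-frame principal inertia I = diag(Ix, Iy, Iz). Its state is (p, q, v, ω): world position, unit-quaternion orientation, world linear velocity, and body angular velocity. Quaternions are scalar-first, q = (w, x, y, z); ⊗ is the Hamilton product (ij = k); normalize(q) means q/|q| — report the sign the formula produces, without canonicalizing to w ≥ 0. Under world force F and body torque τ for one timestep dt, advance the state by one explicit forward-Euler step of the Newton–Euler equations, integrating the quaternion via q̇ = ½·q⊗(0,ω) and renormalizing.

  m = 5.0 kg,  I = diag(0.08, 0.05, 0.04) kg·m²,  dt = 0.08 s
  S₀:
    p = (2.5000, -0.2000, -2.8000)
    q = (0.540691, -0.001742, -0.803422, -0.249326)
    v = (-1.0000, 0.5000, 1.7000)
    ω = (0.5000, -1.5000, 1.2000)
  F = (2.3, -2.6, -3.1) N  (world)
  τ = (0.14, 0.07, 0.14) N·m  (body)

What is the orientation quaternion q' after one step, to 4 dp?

q' = (0.5029, -0.0443, -0.8381, -0.2065)

q⊗(0,ω) = (-0.9050708, -1.0677499, -0.9336091, 1.0531532)
updated quaternion q' = (0.5029, -0.0443, -0.8381, -0.2065)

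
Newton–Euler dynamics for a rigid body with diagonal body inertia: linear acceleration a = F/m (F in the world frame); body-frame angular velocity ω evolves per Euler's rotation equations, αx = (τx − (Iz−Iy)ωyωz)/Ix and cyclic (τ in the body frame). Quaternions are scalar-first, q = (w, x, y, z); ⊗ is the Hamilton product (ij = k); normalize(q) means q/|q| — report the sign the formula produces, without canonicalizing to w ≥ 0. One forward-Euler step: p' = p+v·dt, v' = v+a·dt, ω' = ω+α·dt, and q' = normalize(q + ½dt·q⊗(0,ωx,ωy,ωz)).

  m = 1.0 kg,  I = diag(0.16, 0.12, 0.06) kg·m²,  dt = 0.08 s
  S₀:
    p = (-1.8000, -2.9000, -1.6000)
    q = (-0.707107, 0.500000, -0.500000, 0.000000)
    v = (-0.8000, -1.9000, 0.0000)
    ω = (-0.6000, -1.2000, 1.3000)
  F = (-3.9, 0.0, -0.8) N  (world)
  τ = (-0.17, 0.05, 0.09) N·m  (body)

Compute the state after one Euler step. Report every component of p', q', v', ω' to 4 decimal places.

ω×(Iω) gyroscopic = (0.0936, -0.0780, -0.0288)
(τ − ω×Iω)/I = (-1.6475, 1.0667, 1.9800)
ω' = ω + α·dt = (-0.7318, -1.1147, 1.4584)
Hamilton product q⊗(0,ω) = (-0.3000000, -0.2257358, 0.1985284, -1.8192391)
q + ½dt·q⊗(0,ω), renormalized = (-0.7171, 0.4896, -0.4907, -0.0726)
a = (-3.9000, 0.0000, -0.8000)
p' = p + v·dt = (-1.8640, -3.0520, -1.6000)
v + (F/m)dt = (-1.1120, -1.9000, -0.0640)

p' = (-1.8640, -3.0520, -1.6000)
q' = (-0.7171, 0.4896, -0.4907, -0.0726)
v' = (-1.1120, -1.9000, -0.0640)
ω' = (-0.7318, -1.1147, 1.4584)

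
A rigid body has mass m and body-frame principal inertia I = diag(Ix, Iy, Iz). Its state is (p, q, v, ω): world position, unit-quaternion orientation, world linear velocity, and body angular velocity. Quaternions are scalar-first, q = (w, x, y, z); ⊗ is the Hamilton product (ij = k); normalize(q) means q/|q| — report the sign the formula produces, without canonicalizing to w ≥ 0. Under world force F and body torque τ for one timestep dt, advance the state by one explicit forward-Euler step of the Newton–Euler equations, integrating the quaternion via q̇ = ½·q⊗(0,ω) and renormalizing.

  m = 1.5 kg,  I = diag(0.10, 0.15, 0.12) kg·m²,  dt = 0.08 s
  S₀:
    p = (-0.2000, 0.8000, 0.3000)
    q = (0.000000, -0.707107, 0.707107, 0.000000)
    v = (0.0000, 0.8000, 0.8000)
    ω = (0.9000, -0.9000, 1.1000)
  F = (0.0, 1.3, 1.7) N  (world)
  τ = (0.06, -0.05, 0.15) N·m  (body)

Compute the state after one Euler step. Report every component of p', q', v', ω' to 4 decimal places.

α = I⁻¹(τ − ω×Iω) = (0.3030, -0.2013, 1.5875)
new body rate ω' = (0.9242, -0.9161, 1.2270)
Hamilton product q⊗(0,ω) = (1.2727926, 0.7778177, 0.7778177, 0.0000000)
q + ½dt·q⊗(0,ω), renormalized = (0.0508, -0.6745, 0.7366, 0.0000)
p' = p + v·dt = (-0.2000, 0.8640, 0.3640)
new velocity v' = (0.0000, 0.8693, 0.8907)

p' = (-0.2000, 0.8640, 0.3640)
q' = (0.0508, -0.6745, 0.7366, 0.0000)
v' = (0.0000, 0.8693, 0.8907)
ω' = (0.9242, -0.9161, 1.2270)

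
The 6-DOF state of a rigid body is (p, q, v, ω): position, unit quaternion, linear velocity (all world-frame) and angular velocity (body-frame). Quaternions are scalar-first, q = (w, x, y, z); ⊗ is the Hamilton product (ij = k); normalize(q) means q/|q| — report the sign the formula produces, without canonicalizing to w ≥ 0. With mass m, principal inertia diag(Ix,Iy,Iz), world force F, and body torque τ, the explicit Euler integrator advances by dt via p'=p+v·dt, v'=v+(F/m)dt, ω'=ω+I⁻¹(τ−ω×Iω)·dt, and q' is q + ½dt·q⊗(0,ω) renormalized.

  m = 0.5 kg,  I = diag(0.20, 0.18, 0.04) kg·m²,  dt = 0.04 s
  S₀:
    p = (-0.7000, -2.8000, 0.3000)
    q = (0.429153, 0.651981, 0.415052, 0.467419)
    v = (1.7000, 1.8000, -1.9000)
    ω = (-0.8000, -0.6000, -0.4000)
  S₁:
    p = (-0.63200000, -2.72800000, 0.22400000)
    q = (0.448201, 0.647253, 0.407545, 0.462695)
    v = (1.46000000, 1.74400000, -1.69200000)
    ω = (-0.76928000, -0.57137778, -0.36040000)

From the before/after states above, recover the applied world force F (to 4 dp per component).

velocity change Δv = (-0.24000000, -0.05600000, 0.20800000)
applied force F = (-3.0000, -0.7000, 2.6000)

F = (-3.0000, -0.7000, 2.6000)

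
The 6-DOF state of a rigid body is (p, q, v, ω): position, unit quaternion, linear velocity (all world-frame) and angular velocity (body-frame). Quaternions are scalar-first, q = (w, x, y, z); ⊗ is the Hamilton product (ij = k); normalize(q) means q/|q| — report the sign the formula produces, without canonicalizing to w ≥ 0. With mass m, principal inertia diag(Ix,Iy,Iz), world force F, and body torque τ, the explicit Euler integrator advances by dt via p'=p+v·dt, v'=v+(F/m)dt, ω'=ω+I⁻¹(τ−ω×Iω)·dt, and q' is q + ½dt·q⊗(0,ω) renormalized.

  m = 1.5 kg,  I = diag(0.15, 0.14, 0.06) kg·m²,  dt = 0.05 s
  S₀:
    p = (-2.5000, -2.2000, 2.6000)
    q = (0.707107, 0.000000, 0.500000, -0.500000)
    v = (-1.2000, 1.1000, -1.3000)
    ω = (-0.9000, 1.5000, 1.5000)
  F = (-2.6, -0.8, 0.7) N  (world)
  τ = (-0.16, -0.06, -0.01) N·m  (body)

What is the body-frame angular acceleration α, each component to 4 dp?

α = (0.1333, 0.4393, -0.3917)

precession coupling ω×(Iω) = (-0.1800, -0.1215, 0.0135)
angular accel α = (0.1333, 0.4393, -0.3917)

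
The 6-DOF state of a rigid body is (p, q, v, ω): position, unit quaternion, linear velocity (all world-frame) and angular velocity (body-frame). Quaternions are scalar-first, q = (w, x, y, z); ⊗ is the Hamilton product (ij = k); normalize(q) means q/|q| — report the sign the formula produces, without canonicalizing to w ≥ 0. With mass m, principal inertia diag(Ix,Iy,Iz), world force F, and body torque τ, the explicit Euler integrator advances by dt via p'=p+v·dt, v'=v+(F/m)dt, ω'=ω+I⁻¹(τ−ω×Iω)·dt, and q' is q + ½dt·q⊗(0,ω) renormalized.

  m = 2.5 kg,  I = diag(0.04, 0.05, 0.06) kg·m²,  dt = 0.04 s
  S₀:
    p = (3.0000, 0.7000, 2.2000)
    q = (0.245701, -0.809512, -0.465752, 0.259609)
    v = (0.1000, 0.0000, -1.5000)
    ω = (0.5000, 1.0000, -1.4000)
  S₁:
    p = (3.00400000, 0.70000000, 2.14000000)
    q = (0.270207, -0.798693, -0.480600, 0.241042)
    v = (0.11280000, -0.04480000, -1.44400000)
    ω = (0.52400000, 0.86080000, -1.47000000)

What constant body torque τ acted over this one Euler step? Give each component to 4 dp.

Δω = ω₁−ω₀ = (0.02400000, -0.13920000, -0.07000000)
ω₀×(Iω₀) = (-0.0140, 0.0140, 0.0050)
I·α + gyro = (0.0100, -0.1600, -0.1000)

τ = (0.0100, -0.1600, -0.1000)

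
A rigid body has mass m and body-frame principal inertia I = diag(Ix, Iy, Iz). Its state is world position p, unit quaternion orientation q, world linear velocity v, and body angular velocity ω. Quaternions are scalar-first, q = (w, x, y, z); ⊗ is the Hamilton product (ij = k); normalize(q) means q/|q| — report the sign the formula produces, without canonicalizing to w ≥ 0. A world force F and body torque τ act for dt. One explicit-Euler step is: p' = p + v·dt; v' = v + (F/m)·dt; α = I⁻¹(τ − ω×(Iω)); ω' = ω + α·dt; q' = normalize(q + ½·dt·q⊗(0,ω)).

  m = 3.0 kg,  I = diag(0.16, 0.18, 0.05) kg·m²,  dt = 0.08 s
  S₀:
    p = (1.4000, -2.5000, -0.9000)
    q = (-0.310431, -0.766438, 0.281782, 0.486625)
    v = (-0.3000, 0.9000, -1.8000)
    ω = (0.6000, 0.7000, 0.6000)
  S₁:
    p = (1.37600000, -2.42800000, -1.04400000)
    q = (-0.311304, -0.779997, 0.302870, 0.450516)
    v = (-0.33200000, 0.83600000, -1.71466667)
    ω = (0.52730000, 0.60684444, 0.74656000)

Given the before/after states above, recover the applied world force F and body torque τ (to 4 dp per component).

ω₁ − ω₀ = (-0.07270000, -0.09315556, 0.14656000)
precession coupling = (-0.0546, 0.0396, 0.0084)
τ = I·(Δω/dt) + ω₀×(Iω₀) = (-0.2000, -0.1700, 0.1000)
velocity change Δv = (-0.03200000, -0.06400000, 0.08533333)
applied force F = (-1.2000, -2.4000, 3.2000)

F = (-1.2000, -2.4000, 3.2000)
τ = (-0.2000, -0.1700, 0.1000)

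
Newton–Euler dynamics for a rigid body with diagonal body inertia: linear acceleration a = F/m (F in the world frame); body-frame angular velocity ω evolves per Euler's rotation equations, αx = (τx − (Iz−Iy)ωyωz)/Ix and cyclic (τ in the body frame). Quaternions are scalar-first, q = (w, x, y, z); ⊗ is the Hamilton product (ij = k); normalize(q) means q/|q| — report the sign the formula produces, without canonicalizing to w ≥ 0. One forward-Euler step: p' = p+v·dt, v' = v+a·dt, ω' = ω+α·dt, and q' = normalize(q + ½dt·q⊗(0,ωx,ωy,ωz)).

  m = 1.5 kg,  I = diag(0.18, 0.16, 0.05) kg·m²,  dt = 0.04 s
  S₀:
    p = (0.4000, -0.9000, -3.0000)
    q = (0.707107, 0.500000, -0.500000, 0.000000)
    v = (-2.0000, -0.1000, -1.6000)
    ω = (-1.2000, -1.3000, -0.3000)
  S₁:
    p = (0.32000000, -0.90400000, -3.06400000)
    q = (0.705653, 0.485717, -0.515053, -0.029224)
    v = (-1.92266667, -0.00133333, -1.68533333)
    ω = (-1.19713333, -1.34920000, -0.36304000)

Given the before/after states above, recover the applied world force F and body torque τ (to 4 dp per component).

F = (2.9000, 3.7000, -3.2000)
τ = (-0.0300, -0.1500, -0.1100)

velocity change Δv = (0.07733333, 0.09866667, -0.08533333)
applied force F = (2.9000, 3.7000, -3.2000)
rate change Δω = (0.00286667, -0.04920000, -0.06304000)
τ = I·(Δω/dt) + ω₀×(Iω₀) = (-0.0300, -0.1500, -0.1100)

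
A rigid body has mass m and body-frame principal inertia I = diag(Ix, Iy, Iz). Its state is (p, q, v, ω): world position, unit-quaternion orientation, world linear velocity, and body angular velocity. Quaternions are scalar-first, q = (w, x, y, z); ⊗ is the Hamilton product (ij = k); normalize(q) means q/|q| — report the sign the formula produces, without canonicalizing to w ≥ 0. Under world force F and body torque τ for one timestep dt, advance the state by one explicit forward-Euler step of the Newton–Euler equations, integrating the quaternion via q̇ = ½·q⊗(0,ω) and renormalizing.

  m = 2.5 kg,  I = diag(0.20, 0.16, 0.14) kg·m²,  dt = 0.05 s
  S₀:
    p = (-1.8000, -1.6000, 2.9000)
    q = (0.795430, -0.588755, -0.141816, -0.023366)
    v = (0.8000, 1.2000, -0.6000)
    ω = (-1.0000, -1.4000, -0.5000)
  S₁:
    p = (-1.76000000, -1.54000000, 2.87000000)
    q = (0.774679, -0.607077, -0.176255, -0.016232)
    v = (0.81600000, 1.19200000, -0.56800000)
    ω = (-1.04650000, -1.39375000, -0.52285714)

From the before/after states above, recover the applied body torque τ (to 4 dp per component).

τ = (-0.2000, 0.0500, -0.1200)

ω₁ − ω₀ = (-0.04650000, 0.00625000, -0.02285714)
applied torque τ = (-0.2000, 0.0500, -0.1200)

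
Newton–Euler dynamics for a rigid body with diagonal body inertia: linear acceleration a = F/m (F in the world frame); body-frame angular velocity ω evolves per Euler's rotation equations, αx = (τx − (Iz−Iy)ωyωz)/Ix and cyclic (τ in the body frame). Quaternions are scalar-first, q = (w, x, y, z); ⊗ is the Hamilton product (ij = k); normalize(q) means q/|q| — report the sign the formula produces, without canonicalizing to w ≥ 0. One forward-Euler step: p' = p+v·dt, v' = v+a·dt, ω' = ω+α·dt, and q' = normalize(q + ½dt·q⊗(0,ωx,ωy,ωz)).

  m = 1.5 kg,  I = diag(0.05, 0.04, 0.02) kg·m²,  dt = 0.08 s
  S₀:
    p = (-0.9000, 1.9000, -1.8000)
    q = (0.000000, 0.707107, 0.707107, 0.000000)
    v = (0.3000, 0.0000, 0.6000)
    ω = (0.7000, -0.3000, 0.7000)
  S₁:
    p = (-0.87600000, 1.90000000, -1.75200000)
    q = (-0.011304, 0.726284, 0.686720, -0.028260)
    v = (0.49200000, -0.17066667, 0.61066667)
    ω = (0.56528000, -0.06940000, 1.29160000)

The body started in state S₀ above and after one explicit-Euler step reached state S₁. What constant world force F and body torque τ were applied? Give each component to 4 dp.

F = (3.6000, -3.2000, 0.2000)
τ = (-0.0800, 0.1300, 0.1500)

rate change Δω = (-0.13472000, 0.23060000, 0.59160000)
gyro term ω₀×Iω₀ = (0.0042, 0.0147, 0.0021)
τ = I·(Δω/dt) + ω₀×(Iω₀) = (-0.0800, 0.1300, 0.1500)
v₁ − v₀ = (0.19200000, -0.17066667, 0.01066667)
F = m·Δv/dt = (3.6000, -3.2000, 0.2000)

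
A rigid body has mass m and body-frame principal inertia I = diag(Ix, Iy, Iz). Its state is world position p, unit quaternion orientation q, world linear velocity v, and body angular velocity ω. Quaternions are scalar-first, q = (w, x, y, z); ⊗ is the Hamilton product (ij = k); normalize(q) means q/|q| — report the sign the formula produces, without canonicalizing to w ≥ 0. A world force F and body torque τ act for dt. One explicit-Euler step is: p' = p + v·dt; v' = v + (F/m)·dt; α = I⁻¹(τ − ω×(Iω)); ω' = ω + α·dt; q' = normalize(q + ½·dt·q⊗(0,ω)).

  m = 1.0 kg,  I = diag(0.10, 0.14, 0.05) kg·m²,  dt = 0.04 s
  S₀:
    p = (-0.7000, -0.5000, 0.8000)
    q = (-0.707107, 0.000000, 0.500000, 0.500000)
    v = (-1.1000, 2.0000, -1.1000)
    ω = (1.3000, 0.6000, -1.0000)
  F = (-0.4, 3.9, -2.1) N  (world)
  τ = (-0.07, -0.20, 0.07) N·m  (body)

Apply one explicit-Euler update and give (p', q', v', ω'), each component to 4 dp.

p' = p + v·dt = (-0.7440, -0.4200, 0.7560)
v' = v + a·dt = (-1.1160, 2.1560, -1.1840)
angular accel α = (-1.2400, -0.9643, 0.7760)
ω + α·dt = (1.2504, 0.5614, -0.9690)
q⊗(0,ω) = (0.2000000, -1.7192391, 0.2257358, 0.0571070)
q' = normalize(q + ½dt·q⊗(0,ω)) = (-0.7027, -0.0344, 0.5042, 0.5008)

p' = (-0.7440, -0.4200, 0.7560)
q' = (-0.7027, -0.0344, 0.5042, 0.5008)
v' = (-1.1160, 2.1560, -1.1840)
ω' = (1.2504, 0.5614, -0.9690)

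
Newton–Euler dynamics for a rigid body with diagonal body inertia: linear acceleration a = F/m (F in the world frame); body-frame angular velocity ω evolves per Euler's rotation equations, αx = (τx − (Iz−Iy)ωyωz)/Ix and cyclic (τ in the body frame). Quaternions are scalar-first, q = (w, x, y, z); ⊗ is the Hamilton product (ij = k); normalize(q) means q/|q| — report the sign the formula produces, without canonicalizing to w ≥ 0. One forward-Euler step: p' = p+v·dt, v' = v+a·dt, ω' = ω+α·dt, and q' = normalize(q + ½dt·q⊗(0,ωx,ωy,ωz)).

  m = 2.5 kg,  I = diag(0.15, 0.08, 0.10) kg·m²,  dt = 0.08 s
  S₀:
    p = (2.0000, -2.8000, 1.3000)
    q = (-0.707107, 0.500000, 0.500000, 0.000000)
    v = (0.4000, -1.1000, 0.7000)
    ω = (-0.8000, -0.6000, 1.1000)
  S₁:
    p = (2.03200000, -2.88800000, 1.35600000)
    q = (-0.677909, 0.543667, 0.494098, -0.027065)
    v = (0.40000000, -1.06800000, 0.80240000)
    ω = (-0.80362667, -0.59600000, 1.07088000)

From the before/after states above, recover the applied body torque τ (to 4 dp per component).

rate change Δω = (-0.00362667, 0.00400000, -0.02912000)
applied torque τ = (-0.0200, -0.0400, -0.0700)

τ = (-0.0200, -0.0400, -0.0700)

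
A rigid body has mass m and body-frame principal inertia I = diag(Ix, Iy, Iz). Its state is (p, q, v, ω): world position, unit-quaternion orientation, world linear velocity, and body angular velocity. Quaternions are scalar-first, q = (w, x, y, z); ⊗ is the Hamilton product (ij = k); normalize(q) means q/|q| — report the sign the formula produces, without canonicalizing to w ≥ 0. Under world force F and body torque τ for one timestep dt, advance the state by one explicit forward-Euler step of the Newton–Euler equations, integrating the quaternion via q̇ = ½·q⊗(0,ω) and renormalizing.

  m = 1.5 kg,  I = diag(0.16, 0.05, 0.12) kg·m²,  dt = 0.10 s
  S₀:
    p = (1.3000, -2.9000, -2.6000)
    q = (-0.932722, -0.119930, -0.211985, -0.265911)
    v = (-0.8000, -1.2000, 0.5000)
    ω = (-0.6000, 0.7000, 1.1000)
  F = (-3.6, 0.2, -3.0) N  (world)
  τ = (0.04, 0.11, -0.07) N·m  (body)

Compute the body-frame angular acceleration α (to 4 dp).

ω×(Iω) gyroscopic = (0.0539, -0.0264, 0.0462)
α = I⁻¹(τ − ω×Iω) = (-0.0869, 2.7280, -0.9683)

α = (-0.0869, 2.7280, -0.9683)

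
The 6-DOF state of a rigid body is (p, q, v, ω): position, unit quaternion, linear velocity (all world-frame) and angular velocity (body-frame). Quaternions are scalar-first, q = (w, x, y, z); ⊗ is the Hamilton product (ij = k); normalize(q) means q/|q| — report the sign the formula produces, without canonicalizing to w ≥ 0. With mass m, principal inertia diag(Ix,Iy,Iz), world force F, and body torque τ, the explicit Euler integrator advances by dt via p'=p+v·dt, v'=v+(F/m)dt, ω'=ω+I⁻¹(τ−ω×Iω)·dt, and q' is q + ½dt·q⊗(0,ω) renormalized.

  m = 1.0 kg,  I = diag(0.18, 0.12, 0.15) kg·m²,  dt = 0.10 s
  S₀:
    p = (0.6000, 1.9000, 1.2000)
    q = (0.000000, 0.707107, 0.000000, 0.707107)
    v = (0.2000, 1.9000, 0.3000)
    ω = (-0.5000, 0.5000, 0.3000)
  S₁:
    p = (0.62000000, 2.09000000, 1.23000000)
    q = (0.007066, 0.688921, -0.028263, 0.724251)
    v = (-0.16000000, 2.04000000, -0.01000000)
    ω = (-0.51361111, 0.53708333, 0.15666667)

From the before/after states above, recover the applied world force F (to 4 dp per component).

F = (-3.6000, 1.4000, -3.1000)

Δv = v₁−v₀ = (-0.36000000, 0.14000000, -0.31000000)
F = m·Δv/dt = (-3.6000, 1.4000, -3.1000)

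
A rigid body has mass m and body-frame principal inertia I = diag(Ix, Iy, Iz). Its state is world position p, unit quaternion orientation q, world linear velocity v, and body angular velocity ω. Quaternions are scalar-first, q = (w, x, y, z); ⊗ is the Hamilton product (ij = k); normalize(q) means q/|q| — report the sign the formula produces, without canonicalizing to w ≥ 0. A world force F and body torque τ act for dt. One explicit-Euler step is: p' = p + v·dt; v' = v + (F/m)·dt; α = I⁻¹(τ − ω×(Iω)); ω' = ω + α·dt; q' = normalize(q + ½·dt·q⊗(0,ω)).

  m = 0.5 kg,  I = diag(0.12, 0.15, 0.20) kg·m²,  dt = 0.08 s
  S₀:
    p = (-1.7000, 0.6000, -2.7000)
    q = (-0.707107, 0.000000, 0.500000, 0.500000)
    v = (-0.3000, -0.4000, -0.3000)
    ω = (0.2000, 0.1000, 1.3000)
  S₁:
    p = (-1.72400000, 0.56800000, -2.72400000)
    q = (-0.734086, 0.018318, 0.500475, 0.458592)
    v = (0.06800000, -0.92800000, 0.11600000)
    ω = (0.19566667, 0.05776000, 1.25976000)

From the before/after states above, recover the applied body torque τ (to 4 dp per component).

Δω = ω₁−ω₀ = (-0.00433333, -0.04224000, -0.04024000)
ω₀×(Iω₀) = (0.0065, -0.0208, 0.0006)
applied torque τ = (0.0000, -0.1000, -0.1000)

τ = (0.0000, -0.1000, -0.1000)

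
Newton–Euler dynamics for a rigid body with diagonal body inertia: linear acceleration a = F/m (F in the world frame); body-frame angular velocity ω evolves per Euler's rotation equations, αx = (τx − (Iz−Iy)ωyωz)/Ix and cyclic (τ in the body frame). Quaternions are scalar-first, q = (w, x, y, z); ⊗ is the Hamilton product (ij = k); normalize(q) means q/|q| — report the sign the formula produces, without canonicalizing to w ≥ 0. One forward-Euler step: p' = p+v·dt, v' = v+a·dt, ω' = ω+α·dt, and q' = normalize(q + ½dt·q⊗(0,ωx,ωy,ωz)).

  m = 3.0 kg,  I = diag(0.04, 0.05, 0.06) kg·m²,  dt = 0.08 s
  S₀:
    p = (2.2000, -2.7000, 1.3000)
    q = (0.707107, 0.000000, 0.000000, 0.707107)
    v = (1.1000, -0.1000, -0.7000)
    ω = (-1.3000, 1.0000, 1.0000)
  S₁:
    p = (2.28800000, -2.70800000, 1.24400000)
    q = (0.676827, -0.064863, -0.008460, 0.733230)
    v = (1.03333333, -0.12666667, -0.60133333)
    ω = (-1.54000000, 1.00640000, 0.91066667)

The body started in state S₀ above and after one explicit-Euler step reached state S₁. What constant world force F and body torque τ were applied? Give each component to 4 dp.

F = (-2.5000, -1.0000, 3.7000)
τ = (-0.1100, 0.0300, -0.0800)

ω₁ − ω₀ = (-0.24000000, 0.00640000, -0.08933333)
ω₀×(Iω₀) = (0.0100, 0.0260, -0.0130)
τ = I·(Δω/dt) + ω₀×(Iω₀) = (-0.1100, 0.0300, -0.0800)
v₁ − v₀ = (-0.06666667, -0.02666667, 0.09866667)
applied force F = (-2.5000, -1.0000, 3.7000)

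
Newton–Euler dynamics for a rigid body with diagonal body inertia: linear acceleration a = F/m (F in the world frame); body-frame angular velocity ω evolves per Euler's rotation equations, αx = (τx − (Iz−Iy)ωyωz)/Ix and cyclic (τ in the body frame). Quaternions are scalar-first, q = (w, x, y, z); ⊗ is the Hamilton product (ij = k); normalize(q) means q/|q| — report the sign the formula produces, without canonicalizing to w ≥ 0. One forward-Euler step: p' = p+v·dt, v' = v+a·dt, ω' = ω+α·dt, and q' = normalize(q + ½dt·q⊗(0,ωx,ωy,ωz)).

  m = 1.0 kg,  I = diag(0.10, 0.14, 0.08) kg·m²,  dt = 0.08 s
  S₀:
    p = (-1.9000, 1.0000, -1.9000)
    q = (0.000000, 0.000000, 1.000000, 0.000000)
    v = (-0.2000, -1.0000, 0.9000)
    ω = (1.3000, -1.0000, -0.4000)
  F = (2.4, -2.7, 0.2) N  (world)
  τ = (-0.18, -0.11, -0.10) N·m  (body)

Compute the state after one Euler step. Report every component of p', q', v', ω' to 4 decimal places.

α = I⁻¹(τ − ω×Iω) = (-1.5600, -0.7114, -0.6000)
ω' = ω + α·dt = (1.1752, -1.0569, -0.4480)
q⊗(0,ω) = (1.0000000, -0.4000000, 0.0000000, -1.3000000)
updated quaternion q' = (0.0399, -0.0160, 0.9977, -0.0519)
a = (2.4000, -2.7000, 0.2000)
p + v·dt = (-1.9160, 0.9200, -1.8280)
v + (F/m)dt = (-0.0080, -1.2160, 0.9160)

p' = (-1.9160, 0.9200, -1.8280)
q' = (0.0399, -0.0160, 0.9977, -0.0519)
v' = (-0.0080, -1.2160, 0.9160)
ω' = (1.1752, -1.0569, -0.4480)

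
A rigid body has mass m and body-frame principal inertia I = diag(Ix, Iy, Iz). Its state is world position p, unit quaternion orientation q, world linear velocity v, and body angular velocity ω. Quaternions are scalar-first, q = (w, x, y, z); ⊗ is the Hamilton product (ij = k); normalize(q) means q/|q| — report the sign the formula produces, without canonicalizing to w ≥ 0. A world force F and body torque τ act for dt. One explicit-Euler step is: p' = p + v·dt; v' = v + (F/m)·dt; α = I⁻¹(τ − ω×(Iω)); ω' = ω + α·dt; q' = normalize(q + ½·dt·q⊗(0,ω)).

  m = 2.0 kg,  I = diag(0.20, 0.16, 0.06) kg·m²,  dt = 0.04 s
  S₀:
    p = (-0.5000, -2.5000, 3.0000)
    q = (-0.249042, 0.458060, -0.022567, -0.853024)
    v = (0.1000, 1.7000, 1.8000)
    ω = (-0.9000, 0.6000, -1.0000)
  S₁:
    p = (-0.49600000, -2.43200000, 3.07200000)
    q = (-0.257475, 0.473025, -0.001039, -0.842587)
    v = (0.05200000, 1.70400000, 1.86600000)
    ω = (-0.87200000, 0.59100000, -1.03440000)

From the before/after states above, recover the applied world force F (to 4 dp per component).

F = (-2.4000, 0.2000, 3.3000)

v₁ − v₀ = (-0.04800000, 0.00400000, 0.06600000)
m·(v₁−v₀)/dt = (-2.4000, 0.2000, 3.3000)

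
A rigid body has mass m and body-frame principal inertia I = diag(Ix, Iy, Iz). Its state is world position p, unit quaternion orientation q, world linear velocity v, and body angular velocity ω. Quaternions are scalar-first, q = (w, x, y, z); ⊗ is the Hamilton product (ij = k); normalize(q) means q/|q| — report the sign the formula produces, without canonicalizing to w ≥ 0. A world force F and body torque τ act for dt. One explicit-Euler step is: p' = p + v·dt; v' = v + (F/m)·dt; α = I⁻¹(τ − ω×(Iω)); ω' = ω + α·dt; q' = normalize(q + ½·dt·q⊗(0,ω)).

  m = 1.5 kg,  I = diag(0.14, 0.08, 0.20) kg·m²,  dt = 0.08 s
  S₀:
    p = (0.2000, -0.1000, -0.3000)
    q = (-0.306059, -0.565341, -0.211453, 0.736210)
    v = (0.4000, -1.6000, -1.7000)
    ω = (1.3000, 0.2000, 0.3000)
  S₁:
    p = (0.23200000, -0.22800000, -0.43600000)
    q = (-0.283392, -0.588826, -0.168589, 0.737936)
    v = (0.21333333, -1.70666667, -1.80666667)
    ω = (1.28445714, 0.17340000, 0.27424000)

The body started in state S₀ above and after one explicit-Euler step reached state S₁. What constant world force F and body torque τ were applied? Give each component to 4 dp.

F = (-3.5000, -2.0000, -2.0000)
τ = (-0.0200, -0.0500, -0.0800)

v₁ − v₀ = (-0.18666667, -0.10666667, -0.10666667)
m·(v₁−v₀)/dt = (-3.5000, -2.0000, -2.0000)
rate change Δω = (-0.01554286, -0.02660000, -0.02576000)
ω₀×(Iω₀) = (0.0072, -0.0234, -0.0156)
applied torque τ = (-0.0200, -0.0500, -0.0800)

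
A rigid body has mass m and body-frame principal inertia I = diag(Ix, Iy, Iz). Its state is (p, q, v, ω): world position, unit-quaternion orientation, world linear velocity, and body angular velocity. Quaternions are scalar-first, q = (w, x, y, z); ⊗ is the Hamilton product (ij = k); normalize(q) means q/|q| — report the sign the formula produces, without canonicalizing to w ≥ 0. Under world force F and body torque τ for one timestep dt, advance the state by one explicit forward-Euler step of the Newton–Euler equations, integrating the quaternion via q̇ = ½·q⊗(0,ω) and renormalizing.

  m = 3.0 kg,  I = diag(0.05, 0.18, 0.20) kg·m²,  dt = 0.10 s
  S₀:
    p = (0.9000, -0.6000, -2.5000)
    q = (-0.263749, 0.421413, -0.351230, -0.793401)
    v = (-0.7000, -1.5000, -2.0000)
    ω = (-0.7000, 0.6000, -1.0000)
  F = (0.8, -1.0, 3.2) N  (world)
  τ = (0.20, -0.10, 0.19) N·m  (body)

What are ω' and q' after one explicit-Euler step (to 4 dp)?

ω' = (-0.2760, 0.6028, -0.8777)
q' = (-0.2775, 0.4709, -0.3096, -0.7781)

(τ − ω×Iω)/I = (4.2400, 0.0278, 1.2230)
new body rate ω' = (-0.2760, 0.6028, -0.8777)
2q̇ = q⊗(0,ω) = (-0.2876739, 1.0118949, 0.8185443, 0.2707358)
updated quaternion q' = (-0.2775, 0.4709, -0.3096, -0.7781)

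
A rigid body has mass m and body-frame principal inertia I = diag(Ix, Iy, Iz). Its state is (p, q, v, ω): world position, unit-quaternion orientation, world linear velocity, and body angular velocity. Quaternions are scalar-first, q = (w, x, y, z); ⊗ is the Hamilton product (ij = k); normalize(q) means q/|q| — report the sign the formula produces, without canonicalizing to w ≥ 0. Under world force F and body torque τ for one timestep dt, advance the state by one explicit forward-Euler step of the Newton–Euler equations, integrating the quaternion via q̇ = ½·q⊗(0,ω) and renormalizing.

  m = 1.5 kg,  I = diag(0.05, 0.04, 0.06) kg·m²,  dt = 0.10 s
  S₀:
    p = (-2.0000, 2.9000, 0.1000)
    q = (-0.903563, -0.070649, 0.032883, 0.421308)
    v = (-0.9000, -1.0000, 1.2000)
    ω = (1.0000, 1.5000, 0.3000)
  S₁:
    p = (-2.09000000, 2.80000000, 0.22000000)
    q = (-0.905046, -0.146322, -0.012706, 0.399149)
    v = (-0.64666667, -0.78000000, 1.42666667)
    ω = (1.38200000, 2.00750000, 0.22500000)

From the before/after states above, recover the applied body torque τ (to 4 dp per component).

ω₁ − ω₀ = (0.38200000, 0.50750000, -0.07500000)
I·α + gyro = (0.2000, 0.2000, -0.0600)

τ = (0.2000, 0.2000, -0.0600)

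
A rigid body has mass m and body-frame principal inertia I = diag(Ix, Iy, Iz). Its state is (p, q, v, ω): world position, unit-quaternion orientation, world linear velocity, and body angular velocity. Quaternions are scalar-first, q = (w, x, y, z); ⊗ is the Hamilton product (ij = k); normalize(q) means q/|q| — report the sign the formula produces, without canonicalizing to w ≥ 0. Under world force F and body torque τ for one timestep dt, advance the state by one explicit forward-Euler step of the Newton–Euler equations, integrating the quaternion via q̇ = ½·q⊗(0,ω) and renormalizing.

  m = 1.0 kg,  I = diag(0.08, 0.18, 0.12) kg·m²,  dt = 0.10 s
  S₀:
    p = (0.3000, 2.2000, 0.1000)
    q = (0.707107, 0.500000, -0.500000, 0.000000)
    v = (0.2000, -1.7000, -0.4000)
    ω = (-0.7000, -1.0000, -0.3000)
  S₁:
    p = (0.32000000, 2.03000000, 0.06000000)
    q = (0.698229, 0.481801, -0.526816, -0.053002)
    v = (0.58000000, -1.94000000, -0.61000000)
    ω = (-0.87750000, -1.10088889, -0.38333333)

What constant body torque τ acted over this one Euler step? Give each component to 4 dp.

τ = (-0.1600, -0.1900, -0.0300)

ω₁ − ω₀ = (-0.17750000, -0.10088889, -0.08333333)
τ = I·(Δω/dt) + ω₀×(Iω₀) = (-0.1600, -0.1900, -0.0300)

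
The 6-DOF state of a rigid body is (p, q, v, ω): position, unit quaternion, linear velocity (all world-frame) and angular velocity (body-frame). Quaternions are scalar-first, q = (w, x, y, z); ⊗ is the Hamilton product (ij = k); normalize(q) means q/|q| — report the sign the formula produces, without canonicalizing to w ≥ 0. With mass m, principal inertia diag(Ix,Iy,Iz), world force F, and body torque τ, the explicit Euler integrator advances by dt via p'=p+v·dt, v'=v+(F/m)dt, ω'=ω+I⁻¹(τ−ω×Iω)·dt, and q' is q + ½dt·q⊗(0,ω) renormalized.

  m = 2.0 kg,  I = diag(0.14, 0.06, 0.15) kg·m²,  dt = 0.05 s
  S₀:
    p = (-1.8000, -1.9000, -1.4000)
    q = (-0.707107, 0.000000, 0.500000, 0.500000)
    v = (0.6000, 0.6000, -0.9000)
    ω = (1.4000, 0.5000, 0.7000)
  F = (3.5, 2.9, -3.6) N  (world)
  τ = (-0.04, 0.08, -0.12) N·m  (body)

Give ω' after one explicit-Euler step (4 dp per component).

ω' = (1.3745, 0.5748, 0.6787)

angular accel α = (-0.5107, 1.4967, -0.4267)
ω' = ω + α·dt = (1.3745, 0.5748, 0.6787)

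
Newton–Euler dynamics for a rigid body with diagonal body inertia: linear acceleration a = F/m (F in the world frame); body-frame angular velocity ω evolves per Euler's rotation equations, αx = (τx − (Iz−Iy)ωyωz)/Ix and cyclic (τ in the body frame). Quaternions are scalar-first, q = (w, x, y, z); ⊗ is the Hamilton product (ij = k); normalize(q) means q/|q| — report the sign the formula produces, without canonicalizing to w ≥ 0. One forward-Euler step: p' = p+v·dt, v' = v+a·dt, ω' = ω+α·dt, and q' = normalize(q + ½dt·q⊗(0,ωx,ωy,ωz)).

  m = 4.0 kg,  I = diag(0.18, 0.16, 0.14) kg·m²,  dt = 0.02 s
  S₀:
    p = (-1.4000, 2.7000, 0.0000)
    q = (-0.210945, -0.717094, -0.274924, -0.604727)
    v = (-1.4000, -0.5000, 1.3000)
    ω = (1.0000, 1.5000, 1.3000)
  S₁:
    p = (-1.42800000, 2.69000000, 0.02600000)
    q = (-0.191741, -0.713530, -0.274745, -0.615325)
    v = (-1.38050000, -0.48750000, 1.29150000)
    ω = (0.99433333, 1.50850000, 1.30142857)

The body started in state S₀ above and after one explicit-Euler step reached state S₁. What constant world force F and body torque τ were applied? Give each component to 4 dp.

rate change Δω = (-0.00566667, 0.00850000, 0.00142857)
I·α + gyro = (-0.0900, 0.1200, -0.0200)
velocity change Δv = (0.01950000, 0.01250000, -0.00850000)
applied force F = (3.9000, 2.5000, -1.7000)

F = (3.9000, 2.5000, -1.7000)
τ = (-0.0900, 0.1200, -0.0200)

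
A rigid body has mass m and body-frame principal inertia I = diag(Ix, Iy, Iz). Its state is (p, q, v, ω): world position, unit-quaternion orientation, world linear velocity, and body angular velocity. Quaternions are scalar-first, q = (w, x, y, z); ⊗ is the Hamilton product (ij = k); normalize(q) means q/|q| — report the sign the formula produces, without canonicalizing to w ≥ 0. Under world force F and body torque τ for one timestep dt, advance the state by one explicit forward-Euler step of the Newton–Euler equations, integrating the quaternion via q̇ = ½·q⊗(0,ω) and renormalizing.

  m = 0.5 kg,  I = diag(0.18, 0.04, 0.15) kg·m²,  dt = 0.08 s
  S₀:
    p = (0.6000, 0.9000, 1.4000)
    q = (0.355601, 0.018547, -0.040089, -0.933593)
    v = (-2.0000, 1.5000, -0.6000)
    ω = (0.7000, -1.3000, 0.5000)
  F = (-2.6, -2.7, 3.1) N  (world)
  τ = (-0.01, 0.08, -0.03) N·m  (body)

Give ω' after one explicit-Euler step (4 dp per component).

ω×(Iω) gyroscopic = (-0.0715, 0.0105, 0.1274)
angular accel α = (0.3417, 1.7375, -1.0493)
new body rate ω' = (0.7273, -1.1610, 0.4161)

ω' = (0.7273, -1.1610, 0.4161)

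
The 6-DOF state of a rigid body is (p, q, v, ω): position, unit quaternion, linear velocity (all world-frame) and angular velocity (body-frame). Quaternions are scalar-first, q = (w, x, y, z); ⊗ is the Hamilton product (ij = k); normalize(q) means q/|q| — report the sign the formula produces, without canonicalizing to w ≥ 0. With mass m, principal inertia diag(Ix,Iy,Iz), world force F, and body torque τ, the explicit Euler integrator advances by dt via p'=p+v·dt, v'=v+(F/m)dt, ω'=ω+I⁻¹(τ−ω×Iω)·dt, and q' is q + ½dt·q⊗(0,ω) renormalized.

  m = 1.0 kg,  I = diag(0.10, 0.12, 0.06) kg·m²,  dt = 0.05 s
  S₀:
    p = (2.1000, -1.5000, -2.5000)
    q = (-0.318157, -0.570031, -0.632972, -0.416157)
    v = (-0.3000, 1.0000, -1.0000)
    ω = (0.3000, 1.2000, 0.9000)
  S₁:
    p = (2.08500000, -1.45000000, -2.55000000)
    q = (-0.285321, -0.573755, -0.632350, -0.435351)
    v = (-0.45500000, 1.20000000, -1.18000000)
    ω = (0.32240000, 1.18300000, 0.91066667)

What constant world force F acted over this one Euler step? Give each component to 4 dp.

F = (-3.1000, 4.0000, -3.6000)

v₁ − v₀ = (-0.15500000, 0.20000000, -0.18000000)
m·(v₁−v₀)/dt = (-3.1000, 4.0000, -3.6000)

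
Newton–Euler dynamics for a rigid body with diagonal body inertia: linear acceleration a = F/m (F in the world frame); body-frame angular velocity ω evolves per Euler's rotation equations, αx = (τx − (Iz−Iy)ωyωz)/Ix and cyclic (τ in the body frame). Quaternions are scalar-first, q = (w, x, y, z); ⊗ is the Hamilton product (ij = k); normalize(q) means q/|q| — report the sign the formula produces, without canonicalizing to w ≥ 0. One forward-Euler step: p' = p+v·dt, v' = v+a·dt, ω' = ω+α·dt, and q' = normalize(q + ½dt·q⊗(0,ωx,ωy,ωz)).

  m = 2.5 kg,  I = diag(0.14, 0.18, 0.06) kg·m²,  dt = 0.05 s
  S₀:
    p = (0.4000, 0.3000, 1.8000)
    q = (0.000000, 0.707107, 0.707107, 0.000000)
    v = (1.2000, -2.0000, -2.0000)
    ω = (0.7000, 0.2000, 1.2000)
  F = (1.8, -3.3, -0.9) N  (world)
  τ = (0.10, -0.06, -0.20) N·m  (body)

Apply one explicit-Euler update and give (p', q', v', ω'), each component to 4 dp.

new position p' = (0.4600, 0.2000, 1.7000)
v + (F/m)dt = (1.2360, -2.0660, -2.0180)
ω×(Iω) gyroscopic = (-0.0288, 0.0672, 0.0056)
angular accel α = (0.9200, -0.7067, -3.4267)
ω' = ω + α·dt = (0.7460, 0.1647, 1.0287)
q⊗(0,ω) = (-0.6363963, 0.8485284, -0.8485284, -0.3535535)
q' = normalize(q + ½dt·q⊗(0,ω)) = (-0.0159, 0.7279, 0.6855, -0.0088)

p' = (0.4600, 0.2000, 1.7000)
q' = (-0.0159, 0.7279, 0.6855, -0.0088)
v' = (1.2360, -2.0660, -2.0180)
ω' = (0.7460, 0.1647, 1.0287)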